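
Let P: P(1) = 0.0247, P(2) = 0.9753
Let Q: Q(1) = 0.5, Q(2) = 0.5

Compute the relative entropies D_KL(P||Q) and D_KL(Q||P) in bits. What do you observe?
D_KL(P||Q) = 0.8329 bits, D_KL(Q||P) = 1.6877 bits. The two directions give different values (D_KL(Q||P) exceeds D_KL(P||Q) by 0.8548 bits): KL divergence is asymmetric.

D_KL(P||Q) = Σ P(x) log₂(P(x)/Q(x))

Computing term by term:
  P(1)·log₂(P(1)/Q(1)) = 0.0247·log₂(0.0247/0.5) = -0.10718
  P(2)·log₂(P(2)/Q(2)) = 0.9753·log₂(0.9753/0.5) = 0.94011

D_KL(P||Q) = -0.10718 + 0.94011 = 0.83293 ≈ 0.8329 bits

D_KL(Q||P) = Σ Q(x) log₂(Q(x)/P(x))

Computing term by term:
  Q(1)·log₂(Q(1)/P(1)) = 0.5·log₂(0.5/0.0247) = 2.16967
  Q(2)·log₂(Q(2)/P(2)) = 0.5·log₂(0.5/0.9753) = -0.48196

D_KL(Q||P) = 2.16967 - 0.48196 = 1.68771 ≈ 1.6877 bits

These are NOT equal (difference: 0.8548 bits). KL divergence is asymmetric: D_KL(P||Q) ≠ D_KL(Q||P) in general.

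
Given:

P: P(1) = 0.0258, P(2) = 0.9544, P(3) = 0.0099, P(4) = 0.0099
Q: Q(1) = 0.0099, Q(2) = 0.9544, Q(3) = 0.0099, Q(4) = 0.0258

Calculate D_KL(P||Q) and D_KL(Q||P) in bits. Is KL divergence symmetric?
D_KL(P||Q) = 0.0220 bits, D_KL(Q||P) = 0.0220 bits. The two values coincide for this particular pair, but no — KL divergence is not symmetric in general.

D_KL(P||Q) = Σ P(x) log₂(P(x)/Q(x))

Computing term by term:
  P(1)·log₂(P(1)/Q(1)) = 0.0258·log₂(0.0258/0.0099) = 0.03565
  P(2)·log₂(P(2)/Q(2)) = 0.9544·log₂(0.9544/0.9544) = 0.00000
  P(3)·log₂(P(3)/Q(3)) = 0.0099·log₂(0.0099/0.0099) = 0.00000
  P(4)·log₂(P(4)/Q(4)) = 0.0099·log₂(0.0099/0.0258) = -0.01368

D_KL(P||Q) = 0.03565 + 0.00000 + 0.00000 - 0.01368 = 0.02197 ≈ 0.0220 bits

D_KL(Q||P) = Σ Q(x) log₂(Q(x)/P(x))

Computing term by term:
  Q(1)·log₂(Q(1)/P(1)) = 0.0099·log₂(0.0099/0.0258) = -0.01368
  Q(2)·log₂(Q(2)/P(2)) = 0.9544·log₂(0.9544/0.9544) = 0.00000
  Q(3)·log₂(Q(3)/P(3)) = 0.0099·log₂(0.0099/0.0099) = 0.00000
  Q(4)·log₂(Q(4)/P(4)) = 0.0258·log₂(0.0258/0.0099) = 0.03565

D_KL(Q||P) = -0.01368 + 0.00000 + 0.00000 + 0.03565 = 0.02197 ≈ 0.0220 bits

These ARE equal here. Q is P with outcomes relabeled (Q(1) = P(4), Q(4) = P(1)) by a relabeling that is its own inverse, so the two sums contain exactly the same terms in a different order. This is a special case — KL divergence is not symmetric in general: D_KL(P||Q) ≠ D_KL(Q||P) for most P, Q.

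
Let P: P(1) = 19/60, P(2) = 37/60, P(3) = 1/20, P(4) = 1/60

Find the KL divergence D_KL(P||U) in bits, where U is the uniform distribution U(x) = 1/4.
0.7300 bits

U(i) = 1/4 for all i

D_KL(P||U) = Σ P(x) log₂(P(x) / (1/4))
           = Σ P(x) log₂(P(x)) + log₂(4)
           = log₂(4) - H(P)

H(P) = -Σ P(x) log₂(P(x)):
  -P(1)·log₂(P(1)) = -(19/60)·log₂(19/60) = 0.52534
  -P(2)·log₂(P(2)) = -(37/60)·log₂(37/60) = 0.43009
  -P(3)·log₂(P(3)) = -(1/20)·log₂(1/20) = 0.21610
  -P(4)·log₂(P(4)) = -(1/60)·log₂(1/60) = 0.09845
H(P) = 0.52534 + 0.43009 + 0.21610 + 0.09845 = 1.26998 bits

log₂(4) = 2.00000 bits

D_KL(P||U) = 2.00000 - 1.26998 = 0.73002 ≈ 0.7300 bits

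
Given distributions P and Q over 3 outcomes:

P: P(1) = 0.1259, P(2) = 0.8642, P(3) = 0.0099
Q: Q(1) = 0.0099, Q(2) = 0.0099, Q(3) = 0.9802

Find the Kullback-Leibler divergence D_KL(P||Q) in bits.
5.9684 bits

D_KL(P||Q) = Σ P(x) log₂(P(x)/Q(x))

Computing term by term:
  P(1)·log₂(P(1)/Q(1)) = 0.1259·log₂(0.1259/0.0099) = 0.46189
  P(2)·log₂(P(2)/Q(2)) = 0.8642·log₂(0.8642/0.0099) = 5.57218
  P(3)·log₂(P(3)/Q(3)) = 0.0099·log₂(0.0099/0.9802) = -0.06563

D_KL(P||Q) = 0.46189 + 5.57218 - 0.06563 = 5.96844 ≈ 5.9684 bits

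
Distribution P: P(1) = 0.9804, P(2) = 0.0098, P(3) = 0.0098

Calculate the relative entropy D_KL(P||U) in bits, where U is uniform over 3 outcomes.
1.4262 bits

U(i) = 1/3 for all i

D_KL(P||U) = Σ P(x) log₂(P(x) / (1/3))
           = Σ P(x) log₂(P(x)) + log₂(3)
           = log₂(3) - H(P)

H(P) = -Σ P(x) log₂(P(x)):
  -P(1)·log₂(P(1)) = -(0.9804)·log₂(0.9804) = 0.02800
  -P(2)·log₂(P(2)) = -(0.0098)·log₂(0.0098) = 0.06540
  -P(3)·log₂(P(3)) = -(0.0098)·log₂(0.0098) = 0.06540
H(P) = 0.02800 + 0.06540 + 0.06540 = 0.15880 bits

log₂(3) = 1.58496 bits

D_KL(P||U) = 1.58496 - 0.15880 = 1.42616 ≈ 1.4262 bits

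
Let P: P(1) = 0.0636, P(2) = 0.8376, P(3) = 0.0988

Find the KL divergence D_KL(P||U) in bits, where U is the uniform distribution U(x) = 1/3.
0.7881 bits

U(i) = 1/3 for all i

D_KL(P||U) = Σ P(x) log₂(P(x) / (1/3))
           = Σ P(x) log₂(P(x)) + log₂(3)
           = log₂(3) - H(P)

H(P) = -Σ P(x) log₂(P(x)):
  -P(1)·log₂(P(1)) = -(0.0636)·log₂(0.0636) = 0.25280
  -P(2)·log₂(P(2)) = -(0.8376)·log₂(0.8376) = 0.21415
  -P(3)·log₂(P(3)) = -(0.0988)·log₂(0.0988) = 0.32993
H(P) = 0.25280 + 0.21415 + 0.32993 = 0.79688 bits

log₂(3) = 1.58496 bits

D_KL(P||U) = 1.58496 - 0.79688 = 0.78808 ≈ 0.7881 bits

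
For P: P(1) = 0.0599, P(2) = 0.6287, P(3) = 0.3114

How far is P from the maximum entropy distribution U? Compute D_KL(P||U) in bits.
0.3966 bits

U(i) = 1/3 for all i

D_KL(P||U) = Σ P(x) log₂(P(x) / (1/3))
           = Σ P(x) log₂(P(x)) + log₂(3)
           = log₂(3) - H(P)

H(P) = -Σ P(x) log₂(P(x)):
  -P(1)·log₂(P(1)) = -(0.0599)·log₂(0.0599) = 0.24327
  -P(2)·log₂(P(2)) = -(0.6287)·log₂(0.6287) = 0.42095
  -P(3)·log₂(P(3)) = -(0.3114)·log₂(0.3114) = 0.52414
H(P) = 0.24327 + 0.42095 + 0.52414 = 1.18836 bits

log₂(3) = 1.58496 bits

D_KL(P||U) = 1.58496 - 1.18836 = 0.39660 ≈ 0.3966 bits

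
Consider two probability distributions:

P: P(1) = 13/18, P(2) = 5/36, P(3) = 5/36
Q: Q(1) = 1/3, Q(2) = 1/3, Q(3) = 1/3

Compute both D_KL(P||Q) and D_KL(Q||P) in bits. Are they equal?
D_KL(P||Q) = 0.4548 bits, D_KL(Q||P) = 0.4702 bits. No, they are not equal.

D_KL(P||Q) = Σ P(x) log₂(P(x)/Q(x))

Computing term by term:
  P(1)·log₂(P(1)/Q(1)) = (13/18)·log₂((13/18)/(1/3)) = 0.80562
  P(2)·log₂(P(2)/Q(2)) = (5/36)·log₂((5/36)/(1/3)) = -0.17542
  P(3)·log₂(P(3)/Q(3)) = (5/36)·log₂((5/36)/(1/3)) = -0.17542

D_KL(P||Q) = 0.80562 - 0.17542 - 0.17542 = 0.45478 ≈ 0.4548 bits

D_KL(Q||P) = Σ Q(x) log₂(Q(x)/P(x))

Computing term by term:
  Q(1)·log₂(Q(1)/P(1)) = (1/3)·log₂((1/3)/(13/18)) = -0.37183
  Q(2)·log₂(Q(2)/P(2)) = (1/3)·log₂((1/3)/(5/36)) = 0.42101
  Q(3)·log₂(Q(3)/P(3)) = (1/3)·log₂((1/3)/(5/36)) = 0.42101

D_KL(Q||P) = -0.37183 + 0.42101 + 0.42101 = 0.47019 ≈ 0.4702 bits

These are NOT equal (difference: 0.0154 bits). KL divergence is asymmetric: D_KL(P||Q) ≠ D_KL(Q||P) in general.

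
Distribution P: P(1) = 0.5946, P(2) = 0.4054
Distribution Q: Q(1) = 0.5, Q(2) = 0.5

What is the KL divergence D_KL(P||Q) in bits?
0.0260 bits

D_KL(P||Q) = Σ P(x) log₂(P(x)/Q(x))

Computing term by term:
  P(1)·log₂(P(1)/Q(1)) = 0.5946·log₂(0.5946/0.5) = 0.14864
  P(2)·log₂(P(2)/Q(2)) = 0.4054·log₂(0.4054/0.5) = -0.12267

D_KL(P||Q) = 0.14864 - 0.12267 = 0.02597 ≈ 0.0260 bits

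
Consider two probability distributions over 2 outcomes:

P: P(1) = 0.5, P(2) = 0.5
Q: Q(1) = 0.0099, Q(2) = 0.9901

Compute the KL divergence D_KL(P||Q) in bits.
2.3364 bits

D_KL(P||Q) = Σ P(x) log₂(P(x)/Q(x))

Computing term by term:
  P(1)·log₂(P(1)/Q(1)) = 0.5·log₂(0.5/0.0099) = 2.82918
  P(2)·log₂(P(2)/Q(2)) = 0.5·log₂(0.5/0.9901) = -0.49282

D_KL(P||Q) = 2.82918 - 0.49282 = 2.33636 ≈ 2.3364 bits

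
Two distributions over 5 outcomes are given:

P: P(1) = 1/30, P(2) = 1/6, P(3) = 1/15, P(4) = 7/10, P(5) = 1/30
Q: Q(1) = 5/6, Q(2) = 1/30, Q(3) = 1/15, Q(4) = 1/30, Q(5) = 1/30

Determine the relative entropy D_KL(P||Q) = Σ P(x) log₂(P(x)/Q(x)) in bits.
3.3068 bits

D_KL(P||Q) = Σ P(x) log₂(P(x)/Q(x))

Computing term by term:
  P(1)·log₂(P(1)/Q(1)) = (1/30)·log₂((1/30)/(5/6)) = -0.15480
  P(2)·log₂(P(2)/Q(2)) = (1/6)·log₂((1/6)/(1/30)) = 0.38699
  P(3)·log₂(P(3)/Q(3)) = (1/15)·log₂((1/15)/(1/15)) = 0.00000
  P(4)·log₂(P(4)/Q(4)) = (7/10)·log₂((7/10)/(1/30)) = 3.07462
  P(5)·log₂(P(5)/Q(5)) = (1/30)·log₂((1/30)/(1/30)) = 0.00000

D_KL(P||Q) = -0.15480 + 0.38699 + 0.00000 + 3.07462 + 0.00000 = 3.30681 ≈ 3.3068 bits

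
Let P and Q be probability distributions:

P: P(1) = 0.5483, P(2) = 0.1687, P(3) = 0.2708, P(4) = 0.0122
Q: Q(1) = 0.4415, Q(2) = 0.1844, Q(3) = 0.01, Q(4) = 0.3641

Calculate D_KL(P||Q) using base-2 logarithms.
1.3787 bits

D_KL(P||Q) = Σ P(x) log₂(P(x)/Q(x))

Computing term by term:
  P(1)·log₂(P(1)/Q(1)) = 0.5483·log₂(0.5483/0.4415) = 0.17137
  P(2)·log₂(P(2)/Q(2)) = 0.1687·log₂(0.1687/0.1844) = -0.02166
  P(3)·log₂(P(3)/Q(3)) = 0.2708·log₂(0.2708/0.01) = 1.28878
  P(4)·log₂(P(4)/Q(4)) = 0.0122·log₂(0.0122/0.3641) = -0.05977

D_KL(P||Q) = 0.17137 - 0.02166 + 1.28878 - 0.05977 = 1.37872 ≈ 1.3787 bits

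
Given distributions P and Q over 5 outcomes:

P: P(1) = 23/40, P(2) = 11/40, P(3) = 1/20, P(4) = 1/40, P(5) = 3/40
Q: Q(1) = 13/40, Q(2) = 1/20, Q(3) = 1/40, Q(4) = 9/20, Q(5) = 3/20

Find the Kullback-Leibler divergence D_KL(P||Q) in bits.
1.0204 bits

D_KL(P||Q) = Σ P(x) log₂(P(x)/Q(x))

Computing term by term:
  P(1)·log₂(P(1)/Q(1)) = (23/40)·log₂((23/40)/(13/40)) = 0.47330
  P(2)·log₂(P(2)/Q(2)) = (11/40)·log₂((11/40)/(1/20)) = 0.67634
  P(3)·log₂(P(3)/Q(3)) = (1/20)·log₂((1/20)/(1/40)) = 0.05000
  P(4)·log₂(P(4)/Q(4)) = (1/40)·log₂((1/40)/(9/20)) = -0.10425
  P(5)·log₂(P(5)/Q(5)) = (3/40)·log₂((3/40)/(3/20)) = -0.07500

D_KL(P||Q) = 0.47330 + 0.67634 + 0.05000 - 0.10425 - 0.07500 = 1.02039 ≈ 1.0204 bits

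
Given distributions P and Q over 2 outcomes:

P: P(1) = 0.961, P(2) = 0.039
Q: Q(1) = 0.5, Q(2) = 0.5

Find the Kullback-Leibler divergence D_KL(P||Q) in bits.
0.7623 bits

D_KL(P||Q) = Σ P(x) log₂(P(x)/Q(x))

Computing term by term:
  P(1)·log₂(P(1)/Q(1)) = 0.961·log₂(0.961/0.5) = 0.90585
  P(2)·log₂(P(2)/Q(2)) = 0.039·log₂(0.039/0.5) = -0.14353

D_KL(P||Q) = 0.90585 - 0.14353 = 0.76232 ≈ 0.7623 bits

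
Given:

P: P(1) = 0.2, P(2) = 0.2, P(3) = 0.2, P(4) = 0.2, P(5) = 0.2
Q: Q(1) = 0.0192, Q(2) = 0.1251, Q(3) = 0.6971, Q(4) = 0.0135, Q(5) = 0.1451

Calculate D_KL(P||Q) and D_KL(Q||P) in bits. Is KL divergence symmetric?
D_KL(P||Q) = 1.3217 bits, D_KL(Q||P) = 0.9865 bits. No, KL divergence is not symmetric.

D_KL(P||Q) = Σ P(x) log₂(P(x)/Q(x))

Computing term by term:
  P(1)·log₂(P(1)/Q(1)) = 0.2·log₂(0.2/0.0192) = 0.67616
  P(2)·log₂(P(2)/Q(2)) = 0.2·log₂(0.2/0.1251) = 0.13538
  P(3)·log₂(P(3)/Q(3)) = 0.2·log₂(0.2/0.6971) = -0.36027
  P(4)·log₂(P(4)/Q(4)) = 0.2·log₂(0.2/0.0135) = 0.77779
  P(5)·log₂(P(5)/Q(5)) = 0.2·log₂(0.2/0.1451) = 0.09259

D_KL(P||Q) = 0.67616 + 0.13538 - 0.36027 + 0.77779 + 0.09259 = 1.32165 ≈ 1.3217 bits

D_KL(Q||P) = Σ Q(x) log₂(Q(x)/P(x))

Computing term by term:
  Q(1)·log₂(Q(1)/P(1)) = 0.0192·log₂(0.0192/0.2) = -0.06491
  Q(2)·log₂(Q(2)/P(2)) = 0.1251·log₂(0.1251/0.2) = -0.08468
  Q(3)·log₂(Q(3)/P(3)) = 0.6971·log₂(0.6971/0.2) = 1.25573
  Q(4)·log₂(Q(4)/P(4)) = 0.0135·log₂(0.0135/0.2) = -0.05250
  Q(5)·log₂(Q(5)/P(5)) = 0.1451·log₂(0.1451/0.2) = -0.06717

D_KL(Q||P) = -0.06491 - 0.08468 + 1.25573 - 0.05250 - 0.06717 = 0.98647 ≈ 0.9865 bits

These are NOT equal (difference: 0.3352 bits). KL divergence is asymmetric: D_KL(P||Q) ≠ D_KL(Q||P) in general.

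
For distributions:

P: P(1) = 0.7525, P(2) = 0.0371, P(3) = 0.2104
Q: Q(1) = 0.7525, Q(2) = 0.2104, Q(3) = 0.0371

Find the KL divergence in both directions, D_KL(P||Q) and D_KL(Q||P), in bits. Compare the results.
D_KL(P||Q) = 0.4339 bits, D_KL(Q||P) = 0.4339 bits. The two directions give exactly the same value for this pair.

D_KL(P||Q) = Σ P(x) log₂(P(x)/Q(x))

Computing term by term:
  P(1)·log₂(P(1)/Q(1)) = 0.7525·log₂(0.7525/0.7525) = 0.00000
  P(2)·log₂(P(2)/Q(2)) = 0.0371·log₂(0.0371/0.2104) = -0.09289
  P(3)·log₂(P(3)/Q(3)) = 0.2104·log₂(0.2104/0.0371) = 0.52677

D_KL(P||Q) = 0.00000 - 0.09289 + 0.52677 = 0.43388 ≈ 0.4339 bits

D_KL(Q||P) = Σ Q(x) log₂(Q(x)/P(x))

Computing term by term:
  Q(1)·log₂(Q(1)/P(1)) = 0.7525·log₂(0.7525/0.7525) = 0.00000
  Q(2)·log₂(Q(2)/P(2)) = 0.2104·log₂(0.2104/0.0371) = 0.52677
  Q(3)·log₂(Q(3)/P(3)) = 0.0371·log₂(0.0371/0.2104) = -0.09289

D_KL(Q||P) = 0.00000 + 0.52677 - 0.09289 = 0.43388 ≈ 0.4339 bits

These ARE equal here. Q is P with outcomes relabeled (Q(2) = P(3), Q(3) = P(2)) by a relabeling that is its own inverse, so the two sums contain exactly the same terms in a different order. This is a special case — KL divergence is not symmetric in general: D_KL(P||Q) ≠ D_KL(Q||P) for most P, Q.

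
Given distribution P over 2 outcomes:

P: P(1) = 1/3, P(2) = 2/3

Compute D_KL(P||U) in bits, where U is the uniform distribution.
0.0817 bits

U(i) = 1/2 for all i

D_KL(P||U) = Σ P(x) log₂(P(x) / (1/2))
           = Σ P(x) log₂(P(x)) + log₂(2)
           = log₂(2) - H(P)

H(P) = -Σ P(x) log₂(P(x)):
  -P(1)·log₂(P(1)) = -(1/3)·log₂(1/3) = 0.52832
  -P(2)·log₂(P(2)) = -(2/3)·log₂(2/3) = 0.38998
H(P) = 0.52832 + 0.38998 = 0.91830 bits

log₂(2) = 1.00000 bits

D_KL(P||U) = 1.00000 - 0.91830 = 0.08170 ≈ 0.0817 bits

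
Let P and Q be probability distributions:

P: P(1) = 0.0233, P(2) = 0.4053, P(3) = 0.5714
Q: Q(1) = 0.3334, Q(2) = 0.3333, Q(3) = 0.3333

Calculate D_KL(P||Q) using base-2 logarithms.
0.4693 bits

D_KL(P||Q) = Σ P(x) log₂(P(x)/Q(x))

Computing term by term:
  P(1)·log₂(P(1)/Q(1)) = 0.0233·log₂(0.0233/0.3334) = -0.08945
  P(2)·log₂(P(2)/Q(2)) = 0.4053·log₂(0.4053/0.3333) = 0.11436
  P(3)·log₂(P(3)/Q(3)) = 0.5714·log₂(0.5714/0.3333) = 0.44437

D_KL(P||Q) = -0.08945 + 0.11436 + 0.44437 = 0.46928 ≈ 0.4693 bits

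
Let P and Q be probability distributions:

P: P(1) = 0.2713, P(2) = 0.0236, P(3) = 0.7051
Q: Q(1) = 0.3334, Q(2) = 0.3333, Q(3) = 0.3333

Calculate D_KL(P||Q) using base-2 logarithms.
0.5914 bits

D_KL(P||Q) = Σ P(x) log₂(P(x)/Q(x))

Computing term by term:
  P(1)·log₂(P(1)/Q(1)) = 0.2713·log₂(0.2713/0.3334) = -0.08068
  P(2)·log₂(P(2)/Q(2)) = 0.0236·log₂(0.0236/0.3333) = -0.09015
  P(3)·log₂(P(3)/Q(3)) = 0.7051·log₂(0.7051/0.3333) = 0.76222

D_KL(P||Q) = -0.08068 - 0.09015 + 0.76222 = 0.59139 ≈ 0.5914 bits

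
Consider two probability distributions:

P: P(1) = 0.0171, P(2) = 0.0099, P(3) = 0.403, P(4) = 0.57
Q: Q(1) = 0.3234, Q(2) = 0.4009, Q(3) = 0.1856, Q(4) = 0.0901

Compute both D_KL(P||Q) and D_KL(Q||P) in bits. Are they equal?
D_KL(P||Q) = 1.8424 bits, D_KL(Q||P) = 3.0649 bits. No, they are not equal.

D_KL(P||Q) = Σ P(x) log₂(P(x)/Q(x))

Computing term by term:
  P(1)·log₂(P(1)/Q(1)) = 0.0171·log₂(0.0171/0.3234) = -0.07253
  P(2)·log₂(P(2)/Q(2)) = 0.0099·log₂(0.0099/0.4009) = -0.05286
  P(3)·log₂(P(3)/Q(3)) = 0.403·log₂(0.403/0.1856) = 0.45079
  P(4)·log₂(P(4)/Q(4)) = 0.57·log₂(0.57/0.0901) = 1.51698

D_KL(P||Q) = -0.07253 - 0.05286 + 0.45079 + 1.51698 = 1.84238 ≈ 1.8424 bits

D_KL(Q||P) = Σ Q(x) log₂(Q(x)/P(x))

Computing term by term:
  Q(1)·log₂(Q(1)/P(1)) = 0.3234·log₂(0.3234/0.0171) = 1.37162
  Q(2)·log₂(Q(2)/P(2)) = 0.4009·log₂(0.4009/0.0099) = 2.14067
  Q(3)·log₂(Q(3)/P(3)) = 0.1856·log₂(0.1856/0.403) = -0.20761
  Q(4)·log₂(Q(4)/P(4)) = 0.0901·log₂(0.0901/0.57) = -0.23979

D_KL(Q||P) = 1.37162 + 2.14067 - 0.20761 - 0.23979 = 3.06489 ≈ 3.0649 bits

These are NOT equal (difference: 1.2225 bits). KL divergence is asymmetric: D_KL(P||Q) ≠ D_KL(Q||P) in general.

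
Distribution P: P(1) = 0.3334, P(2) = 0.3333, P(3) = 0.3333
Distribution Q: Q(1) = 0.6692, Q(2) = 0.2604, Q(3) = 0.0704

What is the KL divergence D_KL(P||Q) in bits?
0.5312 bits

D_KL(P||Q) = Σ P(x) log₂(P(x)/Q(x))

Computing term by term:
  P(1)·log₂(P(1)/Q(1)) = 0.3334·log₂(0.3334/0.6692) = -0.33513
  P(2)·log₂(P(2)/Q(2)) = 0.3333·log₂(0.3333/0.2604) = 0.11869
  P(3)·log₂(P(3)/Q(3)) = 0.3333·log₂(0.3333/0.0704) = 0.74765

D_KL(P||Q) = -0.33513 + 0.11869 + 0.74765 = 0.53121 ≈ 0.5312 bits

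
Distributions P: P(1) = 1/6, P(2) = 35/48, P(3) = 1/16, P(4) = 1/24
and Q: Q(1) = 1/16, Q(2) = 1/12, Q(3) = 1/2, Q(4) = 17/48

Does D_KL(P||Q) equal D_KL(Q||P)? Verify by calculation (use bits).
D_KL(P||Q) = 2.2015 bits, D_KL(Q||P) = 2.2443 bits. No — D_KL(P||Q) ≠ D_KL(Q||P) for this pair.

D_KL(P||Q) = Σ P(x) log₂(P(x)/Q(x))

Computing term by term:
  P(1)·log₂(P(1)/Q(1)) = (1/6)·log₂((1/6)/(1/16)) = 0.23584
  P(2)·log₂(P(2)/Q(2)) = (35/48)·log₂((35/48)/(1/12)) = 2.28177
  P(3)·log₂(P(3)/Q(3)) = (1/16)·log₂((1/16)/(1/2)) = -0.18750
  P(4)·log₂(P(4)/Q(4)) = (1/24)·log₂((1/24)/(17/48)) = -0.12864

D_KL(P||Q) = 0.23584 + 2.28177 - 0.18750 - 0.12864 = 2.20147 ≈ 2.2015 bits

D_KL(Q||P) = Σ Q(x) log₂(Q(x)/P(x))

Computing term by term:
  Q(1)·log₂(Q(1)/P(1)) = (1/16)·log₂((1/16)/(1/6)) = -0.08844
  Q(2)·log₂(Q(2)/P(2)) = (1/12)·log₂((1/12)/(35/48)) = -0.26077
  Q(3)·log₂(Q(3)/P(3)) = (1/2)·log₂((1/2)/(1/16)) = 1.50000
  Q(4)·log₂(Q(4)/P(4)) = (17/48)·log₂((17/48)/(1/24)) = 1.09348

D_KL(Q||P) = -0.08844 - 0.26077 + 1.50000 + 1.09348 = 2.24427 ≈ 2.2443 bits

These are NOT equal (difference: 0.0428 bits). KL divergence is asymmetric: D_KL(P||Q) ≠ D_KL(Q||P) in general.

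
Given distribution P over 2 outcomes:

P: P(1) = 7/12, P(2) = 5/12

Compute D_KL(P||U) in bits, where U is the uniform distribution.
0.0201 bits

U(i) = 1/2 for all i

D_KL(P||U) = Σ P(x) log₂(P(x) / (1/2))
           = Σ P(x) log₂(P(x)) + log₂(2)
           = log₂(2) - H(P)

H(P) = -Σ P(x) log₂(P(x)):
  -P(1)·log₂(P(1)) = -(7/12)·log₂(7/12) = 0.45360
  -P(2)·log₂(P(2)) = -(5/12)·log₂(5/12) = 0.52626
H(P) = 0.45360 + 0.52626 = 0.97986 bits

log₂(2) = 1.00000 bits

D_KL(P||U) = 1.00000 - 0.97986 = 0.02014 ≈ 0.0201 bits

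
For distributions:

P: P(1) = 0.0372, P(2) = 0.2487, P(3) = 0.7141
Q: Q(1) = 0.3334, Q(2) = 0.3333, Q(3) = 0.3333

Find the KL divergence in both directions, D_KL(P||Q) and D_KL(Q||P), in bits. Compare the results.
D_KL(P||Q) = 0.5623 bits, D_KL(Q||P) = 0.8292 bits. D_KL(Q||P) is larger than D_KL(P||Q) by 0.2669 bits; the two directions differ.

D_KL(P||Q) = Σ P(x) log₂(P(x)/Q(x))

Computing term by term:
  P(1)·log₂(P(1)/Q(1)) = 0.0372·log₂(0.0372/0.3334) = -0.11770
  P(2)·log₂(P(2)/Q(2)) = 0.2487·log₂(0.2487/0.3333) = -0.10505
  P(3)·log₂(P(3)/Q(3)) = 0.7141·log₂(0.7141/0.3333) = 0.78501

D_KL(P||Q) = -0.11770 - 0.10505 + 0.78501 = 0.56226 ≈ 0.5623 bits

D_KL(Q||P) = Σ Q(x) log₂(Q(x)/P(x))

Computing term by term:
  Q(1)·log₂(Q(1)/P(1)) = 0.3334·log₂(0.3334/0.0372) = 1.05484
  Q(2)·log₂(Q(2)/P(2)) = 0.3333·log₂(0.3333/0.2487) = 0.14079
  Q(3)·log₂(Q(3)/P(3)) = 0.3333·log₂(0.3333/0.7141) = -0.36640

D_KL(Q||P) = 1.05484 + 0.14079 - 0.36640 = 0.82923 ≈ 0.8292 bits

These are NOT equal (difference: 0.2669 bits). KL divergence is asymmetric: D_KL(P||Q) ≠ D_KL(Q||P) in general.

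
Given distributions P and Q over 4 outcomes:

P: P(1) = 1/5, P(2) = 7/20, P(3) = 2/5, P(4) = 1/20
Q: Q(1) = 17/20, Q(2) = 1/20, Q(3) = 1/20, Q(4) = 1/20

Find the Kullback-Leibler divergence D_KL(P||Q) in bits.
1.7651 bits

D_KL(P||Q) = Σ P(x) log₂(P(x)/Q(x))

Computing term by term:
  P(1)·log₂(P(1)/Q(1)) = (1/5)·log₂((1/5)/(17/20)) = -0.41749
  P(2)·log₂(P(2)/Q(2)) = (7/20)·log₂((7/20)/(1/20)) = 0.98257
  P(3)·log₂(P(3)/Q(3)) = (2/5)·log₂((2/5)/(1/20)) = 1.20000
  P(4)·log₂(P(4)/Q(4)) = (1/20)·log₂((1/20)/(1/20)) = 0.00000

D_KL(P||Q) = -0.41749 + 0.98257 + 1.20000 + 0.00000 = 1.76508 ≈ 1.7651 bits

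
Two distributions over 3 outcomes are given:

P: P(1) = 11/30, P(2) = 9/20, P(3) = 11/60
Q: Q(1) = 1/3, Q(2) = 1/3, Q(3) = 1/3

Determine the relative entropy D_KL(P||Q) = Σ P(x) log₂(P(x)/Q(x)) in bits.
0.0871 bits

D_KL(P||Q) = Σ P(x) log₂(P(x)/Q(x))

Computing term by term:
  P(1)·log₂(P(1)/Q(1)) = (11/30)·log₂((11/30)/(1/3)) = 0.05042
  P(2)·log₂(P(2)/Q(2)) = (9/20)·log₂((9/20)/(1/3)) = 0.19483
  P(3)·log₂(P(3)/Q(3)) = (11/60)·log₂((11/60)/(1/3)) = -0.15812

D_KL(P||Q) = 0.05042 + 0.19483 - 0.15812 = 0.08713 ≈ 0.0871 bits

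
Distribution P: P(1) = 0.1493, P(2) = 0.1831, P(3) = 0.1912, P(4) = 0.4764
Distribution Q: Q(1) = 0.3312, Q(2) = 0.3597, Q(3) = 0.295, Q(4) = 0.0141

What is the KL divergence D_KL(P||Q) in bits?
1.9497 bits

D_KL(P||Q) = Σ P(x) log₂(P(x)/Q(x))

Computing term by term:
  P(1)·log₂(P(1)/Q(1)) = 0.1493·log₂(0.1493/0.3312) = -0.17162
  P(2)·log₂(P(2)/Q(2)) = 0.1831·log₂(0.1831/0.3597) = -0.17837
  P(3)·log₂(P(3)/Q(3)) = 0.1912·log₂(0.1912/0.295) = -0.11962
  P(4)·log₂(P(4)/Q(4)) = 0.4764·log₂(0.4764/0.0141) = 2.41935

D_KL(P||Q) = -0.17162 - 0.17837 - 0.11962 + 2.41935 = 1.94974 ≈ 1.9497 bits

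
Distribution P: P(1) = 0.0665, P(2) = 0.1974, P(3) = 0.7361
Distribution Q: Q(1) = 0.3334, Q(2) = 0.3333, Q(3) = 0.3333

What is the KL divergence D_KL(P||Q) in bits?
0.5376 bits

D_KL(P||Q) = Σ P(x) log₂(P(x)/Q(x))

Computing term by term:
  P(1)·log₂(P(1)/Q(1)) = 0.0665·log₂(0.0665/0.3334) = -0.15467
  P(2)·log₂(P(2)/Q(2)) = 0.1974·log₂(0.1974/0.3333) = -0.14918
  P(3)·log₂(P(3)/Q(3)) = 0.7361·log₂(0.7361/0.3333) = 0.84142

D_KL(P||Q) = -0.15467 - 0.14918 + 0.84142 = 0.53757 ≈ 0.5376 bits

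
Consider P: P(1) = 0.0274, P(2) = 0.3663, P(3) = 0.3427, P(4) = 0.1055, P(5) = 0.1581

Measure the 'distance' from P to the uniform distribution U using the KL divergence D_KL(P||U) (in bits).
0.3565 bits

U(i) = 1/5 for all i

D_KL(P||U) = Σ P(x) log₂(P(x) / (1/5))
           = Σ P(x) log₂(P(x)) + log₂(5)
           = log₂(5) - H(P)

H(P) = -Σ P(x) log₂(P(x)):
  -P(1)·log₂(P(1)) = -(0.0274)·log₂(0.0274) = 0.14220
  -P(2)·log₂(P(2)) = -(0.3663)·log₂(0.3663) = 0.53073
  -P(3)·log₂(P(3)) = -(0.3427)·log₂(0.3427) = 0.52947
  -P(4)·log₂(P(4)) = -(0.1055)·log₂(0.1055) = 0.34231
  -P(5)·log₂(P(5)) = -(0.1581)·log₂(0.1581) = 0.42072
H(P) = 0.14220 + 0.53073 + 0.52947 + 0.34231 + 0.42072 = 1.96543 bits

log₂(5) = 2.32193 bits

D_KL(P||U) = 2.32193 - 1.96543 = 0.35650 ≈ 0.3565 bits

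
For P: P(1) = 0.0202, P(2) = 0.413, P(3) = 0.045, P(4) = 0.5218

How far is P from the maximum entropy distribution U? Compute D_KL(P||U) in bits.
0.6684 bits

U(i) = 1/4 for all i

D_KL(P||U) = Σ P(x) log₂(P(x) / (1/4))
           = Σ P(x) log₂(P(x)) + log₂(4)
           = log₂(4) - H(P)

H(P) = -Σ P(x) log₂(P(x)):
  -P(1)·log₂(P(1)) = -(0.0202)·log₂(0.0202) = 0.11372
  -P(2)·log₂(P(2)) = -(0.413)·log₂(0.413) = 0.52690
  -P(3)·log₂(P(3)) = -(0.045)·log₂(0.045) = 0.20133
  -P(4)·log₂(P(4)) = -(0.5218)·log₂(0.5218) = 0.48967
H(P) = 0.11372 + 0.52690 + 0.20133 + 0.48967 = 1.33162 bits

log₂(4) = 2.00000 bits

D_KL(P||U) = 2.00000 - 1.33162 = 0.66838 ≈ 0.6684 bits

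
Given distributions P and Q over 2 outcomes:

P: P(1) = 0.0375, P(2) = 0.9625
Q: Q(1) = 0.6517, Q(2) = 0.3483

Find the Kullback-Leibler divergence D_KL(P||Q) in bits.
1.2570 bits

D_KL(P||Q) = Σ P(x) log₂(P(x)/Q(x))

Computing term by term:
  P(1)·log₂(P(1)/Q(1)) = 0.0375·log₂(0.0375/0.6517) = -0.15447
  P(2)·log₂(P(2)/Q(2)) = 0.9625·log₂(0.9625/0.3483) = 1.41146

D_KL(P||Q) = -0.15447 + 1.41146 = 1.25699 ≈ 1.2570 bits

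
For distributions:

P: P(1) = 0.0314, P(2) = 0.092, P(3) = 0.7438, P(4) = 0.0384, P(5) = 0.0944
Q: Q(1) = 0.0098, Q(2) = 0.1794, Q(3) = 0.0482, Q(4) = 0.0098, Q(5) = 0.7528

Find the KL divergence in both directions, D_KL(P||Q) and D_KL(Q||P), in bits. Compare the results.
D_KL(P||Q) = 2.6934 bits, D_KL(Q||P) = 2.2017 bits. D_KL(P||Q) is larger than D_KL(Q||P) by 0.4917 bits; the two directions differ.

D_KL(P||Q) = Σ P(x) log₂(P(x)/Q(x))

Computing term by term:
  P(1)·log₂(P(1)/Q(1)) = 0.0314·log₂(0.0314/0.0098) = 0.05275
  P(2)·log₂(P(2)/Q(2)) = 0.092·log₂(0.092/0.1794) = -0.08864
  P(3)·log₂(P(3)/Q(3)) = 0.7438·log₂(0.7438/0.0482) = 2.93638
  P(4)·log₂(P(4)/Q(4)) = 0.0384·log₂(0.0384/0.0098) = 0.07566
  P(5)·log₂(P(5)/Q(5)) = 0.0944·log₂(0.0944/0.7528) = -0.28277

D_KL(P||Q) = 0.05275 - 0.08864 + 2.93638 + 0.07566 - 0.28277 = 2.69338 ≈ 2.6934 bits

D_KL(Q||P) = Σ Q(x) log₂(Q(x)/P(x))

Computing term by term:
  Q(1)·log₂(Q(1)/P(1)) = 0.0098·log₂(0.0098/0.0314) = -0.01646
  Q(2)·log₂(Q(2)/P(2)) = 0.1794·log₂(0.1794/0.092) = 0.17285
  Q(3)·log₂(Q(3)/P(3)) = 0.0482·log₂(0.0482/0.7438) = -0.19028
  Q(4)·log₂(Q(4)/P(4)) = 0.0098·log₂(0.0098/0.0384) = -0.01931
  Q(5)·log₂(Q(5)/P(5)) = 0.7528·log₂(0.7528/0.0944) = 2.25494

D_KL(Q||P) = -0.01646 + 0.17285 - 0.19028 - 0.01931 + 2.25494 = 2.20174 ≈ 2.2017 bits

These are NOT equal (difference: 0.4917 bits). KL divergence is asymmetric: D_KL(P||Q) ≠ D_KL(Q||P) in general.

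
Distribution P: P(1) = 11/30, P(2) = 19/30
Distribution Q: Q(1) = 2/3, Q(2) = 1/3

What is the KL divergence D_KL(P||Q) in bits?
0.2702 bits

D_KL(P||Q) = Σ P(x) log₂(P(x)/Q(x))

Computing term by term:
  P(1)·log₂(P(1)/Q(1)) = (11/30)·log₂((11/30)/(2/3)) = -0.31625
  P(2)·log₂(P(2)/Q(2)) = (19/30)·log₂((19/30)/(1/3)) = 0.58647

D_KL(P||Q) = -0.31625 + 0.58647 = 0.27022 ≈ 0.2702 bits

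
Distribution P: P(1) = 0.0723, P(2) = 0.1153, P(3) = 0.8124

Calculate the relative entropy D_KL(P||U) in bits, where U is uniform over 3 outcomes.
0.7081 bits

U(i) = 1/3 for all i

D_KL(P||U) = Σ P(x) log₂(P(x) / (1/3))
           = Σ P(x) log₂(P(x)) + log₂(3)
           = log₂(3) - H(P)

H(P) = -Σ P(x) log₂(P(x)):
  -P(1)·log₂(P(1)) = -(0.0723)·log₂(0.0723) = 0.27401
  -P(2)·log₂(P(2)) = -(0.1153)·log₂(0.1153) = 0.35934
  -P(3)·log₂(P(3)) = -(0.8124)·log₂(0.8124) = 0.24351
H(P) = 0.27401 + 0.35934 + 0.24351 = 0.87686 bits

log₂(3) = 1.58496 bits

D_KL(P||U) = 1.58496 - 0.87686 = 0.70810 ≈ 0.7081 bits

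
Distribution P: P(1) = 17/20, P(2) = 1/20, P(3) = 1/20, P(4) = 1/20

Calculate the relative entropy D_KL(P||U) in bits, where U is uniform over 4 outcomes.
1.1524 bits

U(i) = 1/4 for all i

D_KL(P||U) = Σ P(x) log₂(P(x) / (1/4))
           = Σ P(x) log₂(P(x)) + log₂(4)
           = log₂(4) - H(P)

H(P) = -Σ P(x) log₂(P(x)):
  -P(1)·log₂(P(1)) = -(17/20)·log₂(17/20) = 0.19930
  -P(2)·log₂(P(2)) = -(1/20)·log₂(1/20) = 0.21610
  -P(3)·log₂(P(3)) = -(1/20)·log₂(1/20) = 0.21610
  -P(4)·log₂(P(4)) = -(1/20)·log₂(1/20) = 0.21610
H(P) = 0.19930 + 0.21610 + 0.21610 + 0.21610 = 0.84760 bits

log₂(4) = 2.00000 bits

D_KL(P||U) = 2.00000 - 0.84760 = 1.15240 ≈ 1.1524 bits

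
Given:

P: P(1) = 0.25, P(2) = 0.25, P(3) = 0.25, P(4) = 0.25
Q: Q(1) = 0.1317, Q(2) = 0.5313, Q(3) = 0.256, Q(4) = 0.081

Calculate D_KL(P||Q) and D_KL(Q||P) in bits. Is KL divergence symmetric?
D_KL(P||Q) = 0.3572 bits, D_KL(Q||P) = 0.3331 bits. No, KL divergence is not symmetric.

D_KL(P||Q) = Σ P(x) log₂(P(x)/Q(x))

Computing term by term:
  P(1)·log₂(P(1)/Q(1)) = 0.25·log₂(0.25/0.1317) = 0.23117
  P(2)·log₂(P(2)/Q(2)) = 0.25·log₂(0.25/0.5313) = -0.27190
  P(3)·log₂(P(3)/Q(3)) = 0.25·log₂(0.25/0.256) = -0.00855
  P(4)·log₂(P(4)/Q(4)) = 0.25·log₂(0.25/0.081) = 0.40648

D_KL(P||Q) = 0.23117 - 0.27190 - 0.00855 + 0.40648 = 0.35720 ≈ 0.3572 bits

D_KL(Q||P) = Σ Q(x) log₂(Q(x)/P(x))

Computing term by term:
  Q(1)·log₂(Q(1)/P(1)) = 0.1317·log₂(0.1317/0.25) = -0.12178
  Q(2)·log₂(Q(2)/P(2)) = 0.5313·log₂(0.5313/0.25) = 0.57784
  Q(3)·log₂(Q(3)/P(3)) = 0.256·log₂(0.256/0.25) = 0.00876
  Q(4)·log₂(Q(4)/P(4)) = 0.081·log₂(0.081/0.25) = -0.13170

D_KL(Q||P) = -0.12178 + 0.57784 + 0.00876 - 0.13170 = 0.33312 ≈ 0.3331 bits

These are NOT equal (difference: 0.0241 bits). KL divergence is asymmetric: D_KL(P||Q) ≠ D_KL(Q||P) in general.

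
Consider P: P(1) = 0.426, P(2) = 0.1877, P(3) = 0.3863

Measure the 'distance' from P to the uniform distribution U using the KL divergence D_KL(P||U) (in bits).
0.0774 bits

U(i) = 1/3 for all i

D_KL(P||U) = Σ P(x) log₂(P(x) / (1/3))
           = Σ P(x) log₂(P(x)) + log₂(3)
           = log₂(3) - H(P)

H(P) = -Σ P(x) log₂(P(x)):
  -P(1)·log₂(P(1)) = -(0.426)·log₂(0.426) = 0.52444
  -P(2)·log₂(P(2)) = -(0.1877)·log₂(0.1877) = 0.45301
  -P(3)·log₂(P(3)) = -(0.3863)·log₂(0.3863) = 0.53008
H(P) = 0.52444 + 0.45301 + 0.53008 = 1.50753 bits

log₂(3) = 1.58496 bits

D_KL(P||U) = 1.58496 - 1.50753 = 0.07743 ≈ 0.0774 bits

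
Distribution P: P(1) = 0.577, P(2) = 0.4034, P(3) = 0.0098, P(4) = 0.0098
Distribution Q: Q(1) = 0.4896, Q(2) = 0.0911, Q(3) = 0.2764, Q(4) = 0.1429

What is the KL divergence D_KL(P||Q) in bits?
0.9176 bits

D_KL(P||Q) = Σ P(x) log₂(P(x)/Q(x))

Computing term by term:
  P(1)·log₂(P(1)/Q(1)) = 0.577·log₂(0.577/0.4896) = 0.13673
  P(2)·log₂(P(2)/Q(2)) = 0.4034·log₂(0.4034/0.0911) = 0.86597
  P(3)·log₂(P(3)/Q(3)) = 0.0098·log₂(0.0098/0.2764) = -0.04721
  P(4)·log₂(P(4)/Q(4)) = 0.0098·log₂(0.0098/0.1429) = -0.03789

D_KL(P||Q) = 0.13673 + 0.86597 - 0.04721 - 0.03789 = 0.91760 ≈ 0.9176 bits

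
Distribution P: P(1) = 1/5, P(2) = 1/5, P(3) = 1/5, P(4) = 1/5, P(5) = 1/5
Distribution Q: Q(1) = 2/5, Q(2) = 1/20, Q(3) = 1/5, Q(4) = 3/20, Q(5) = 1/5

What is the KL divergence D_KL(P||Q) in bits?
0.2830 bits

D_KL(P||Q) = Σ P(x) log₂(P(x)/Q(x))

Computing term by term:
  P(1)·log₂(P(1)/Q(1)) = (1/5)·log₂((1/5)/(2/5)) = -0.20000
  P(2)·log₂(P(2)/Q(2)) = (1/5)·log₂((1/5)/(1/20)) = 0.40000
  P(3)·log₂(P(3)/Q(3)) = (1/5)·log₂((1/5)/(1/5)) = 0.00000
  P(4)·log₂(P(4)/Q(4)) = (1/5)·log₂((1/5)/(3/20)) = 0.08301
  P(5)·log₂(P(5)/Q(5)) = (1/5)·log₂((1/5)/(1/5)) = 0.00000

D_KL(P||Q) = -0.20000 + 0.40000 + 0.00000 + 0.08301 + 0.00000 = 0.28301 ≈ 0.2830 bits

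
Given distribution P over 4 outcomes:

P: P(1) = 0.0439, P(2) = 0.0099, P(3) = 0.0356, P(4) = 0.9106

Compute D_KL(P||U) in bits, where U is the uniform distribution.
1.4418 bits

U(i) = 1/4 for all i

D_KL(P||U) = Σ P(x) log₂(P(x) / (1/4))
           = Σ P(x) log₂(P(x)) + log₂(4)
           = log₂(4) - H(P)

H(P) = -Σ P(x) log₂(P(x)):
  -P(1)·log₂(P(1)) = -(0.0439)·log₂(0.0439) = 0.19797
  -P(2)·log₂(P(2)) = -(0.0099)·log₂(0.0099) = 0.06592
  -P(3)·log₂(P(3)) = -(0.0356)·log₂(0.0356) = 0.17131
  -P(4)·log₂(P(4)) = -(0.9106)·log₂(0.9106) = 0.12303
H(P) = 0.19797 + 0.06592 + 0.17131 + 0.12303 = 0.55823 bits

log₂(4) = 2.00000 bits

D_KL(P||U) = 2.00000 - 0.55823 = 1.44177 ≈ 1.4418 bits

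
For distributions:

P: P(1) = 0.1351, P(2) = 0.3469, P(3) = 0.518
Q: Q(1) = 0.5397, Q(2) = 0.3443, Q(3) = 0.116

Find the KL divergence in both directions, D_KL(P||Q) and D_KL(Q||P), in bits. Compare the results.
D_KL(P||Q) = 0.8521 bits, D_KL(Q||P) = 0.8242 bits. D_KL(P||Q) is larger than D_KL(Q||P) by 0.0279 bits; the two directions differ.

D_KL(P||Q) = Σ P(x) log₂(P(x)/Q(x))

Computing term by term:
  P(1)·log₂(P(1)/Q(1)) = 0.1351·log₂(0.1351/0.5397) = -0.26995
  P(2)·log₂(P(2)/Q(2)) = 0.3469·log₂(0.3469/0.3443) = 0.00377
  P(3)·log₂(P(3)/Q(3)) = 0.518·log₂(0.518/0.116) = 1.11827

D_KL(P||Q) = -0.26995 + 0.00377 + 1.11827 = 0.85209 ≈ 0.8521 bits

D_KL(Q||P) = Σ Q(x) log₂(Q(x)/P(x))

Computing term by term:
  Q(1)·log₂(Q(1)/P(1)) = 0.5397·log₂(0.5397/0.1351) = 1.07839
  Q(2)·log₂(Q(2)/P(2)) = 0.3443·log₂(0.3443/0.3469) = -0.00374
  Q(3)·log₂(Q(3)/P(3)) = 0.116·log₂(0.116/0.518) = -0.25042

D_KL(Q||P) = 1.07839 - 0.00374 - 0.25042 = 0.82423 ≈ 0.8242 bits

These are NOT equal (difference: 0.0279 bits). KL divergence is asymmetric: D_KL(P||Q) ≠ D_KL(Q||P) in general.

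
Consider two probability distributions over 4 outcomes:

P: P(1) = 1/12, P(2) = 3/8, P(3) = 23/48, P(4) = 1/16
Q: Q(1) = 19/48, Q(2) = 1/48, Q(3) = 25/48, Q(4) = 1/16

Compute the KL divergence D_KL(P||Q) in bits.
1.3188 bits

D_KL(P||Q) = Σ P(x) log₂(P(x)/Q(x))

Computing term by term:
  P(1)·log₂(P(1)/Q(1)) = (1/12)·log₂((1/12)/(19/48)) = -0.18733
  P(2)·log₂(P(2)/Q(2)) = (3/8)·log₂((3/8)/(1/48)) = 1.56372
  P(3)·log₂(P(3)/Q(3)) = (23/48)·log₂((23/48)/(25/48)) = -0.05764
  P(4)·log₂(P(4)/Q(4)) = (1/16)·log₂((1/16)/(1/16)) = 0.00000

D_KL(P||Q) = -0.18733 + 1.56372 - 0.05764 + 0.00000 = 1.31875 ≈ 1.3188 bits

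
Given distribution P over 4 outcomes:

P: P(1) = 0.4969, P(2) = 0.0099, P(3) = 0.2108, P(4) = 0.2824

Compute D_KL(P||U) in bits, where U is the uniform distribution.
0.4441 bits

U(i) = 1/4 for all i

D_KL(P||U) = Σ P(x) log₂(P(x) / (1/4))
           = Σ P(x) log₂(P(x)) + log₂(4)
           = log₂(4) - H(P)

H(P) = -Σ P(x) log₂(P(x)):
  -P(1)·log₂(P(1)) = -(0.4969)·log₂(0.4969) = 0.50136
  -P(2)·log₂(P(2)) = -(0.0099)·log₂(0.0099) = 0.06592
  -P(3)·log₂(P(3)) = -(0.2108)·log₂(0.2108) = 0.47347
  -P(4)·log₂(P(4)) = -(0.2824)·log₂(0.2824) = 0.51515
H(P) = 0.50136 + 0.06592 + 0.47347 + 0.51515 = 1.55590 bits

log₂(4) = 2.00000 bits

D_KL(P||U) = 2.00000 - 1.55590 = 0.44410 ≈ 0.4441 bits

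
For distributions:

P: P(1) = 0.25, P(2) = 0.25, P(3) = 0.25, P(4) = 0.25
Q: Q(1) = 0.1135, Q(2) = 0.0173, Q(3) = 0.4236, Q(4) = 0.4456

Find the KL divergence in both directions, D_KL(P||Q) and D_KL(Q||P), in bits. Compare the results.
D_KL(P||Q) = 0.8494 bits, D_KL(Q||P) = 0.4979 bits. D_KL(P||Q) is larger than D_KL(Q||P) by 0.3515 bits; the two directions differ.

D_KL(P||Q) = Σ P(x) log₂(P(x)/Q(x))

Computing term by term:
  P(1)·log₂(P(1)/Q(1)) = 0.25·log₂(0.25/0.1135) = 0.28481
  P(2)·log₂(P(2)/Q(2)) = 0.25·log₂(0.25/0.0173) = 0.96327
  P(3)·log₂(P(3)/Q(3)) = 0.25·log₂(0.25/0.4236) = -0.19019
  P(4)·log₂(P(4)/Q(4)) = 0.25·log₂(0.25/0.4456) = -0.20846

D_KL(P||Q) = 0.28481 + 0.96327 - 0.19019 - 0.20846 = 0.84943 ≈ 0.8494 bits

D_KL(Q||P) = Σ Q(x) log₂(Q(x)/P(x))

Computing term by term:
  Q(1)·log₂(Q(1)/P(1)) = 0.1135·log₂(0.1135/0.25) = -0.12930
  Q(2)·log₂(Q(2)/P(2)) = 0.0173·log₂(0.0173/0.25) = -0.06666
  Q(3)·log₂(Q(3)/P(3)) = 0.4236·log₂(0.4236/0.25) = 0.32226
  Q(4)·log₂(Q(4)/P(4)) = 0.4456·log₂(0.4456/0.25) = 0.37155

D_KL(Q||P) = -0.12930 - 0.06666 + 0.32226 + 0.37155 = 0.49785 ≈ 0.4979 bits

These are NOT equal (difference: 0.3515 bits). KL divergence is asymmetric: D_KL(P||Q) ≠ D_KL(Q||P) in general.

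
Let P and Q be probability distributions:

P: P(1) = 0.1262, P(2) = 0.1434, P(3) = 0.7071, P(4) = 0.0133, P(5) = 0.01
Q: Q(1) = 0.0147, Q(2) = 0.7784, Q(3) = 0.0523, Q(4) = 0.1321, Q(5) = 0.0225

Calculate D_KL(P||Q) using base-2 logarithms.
2.6423 bits

D_KL(P||Q) = Σ P(x) log₂(P(x)/Q(x))

Computing term by term:
  P(1)·log₂(P(1)/Q(1)) = 0.1262·log₂(0.1262/0.0147) = 0.39145
  P(2)·log₂(P(2)/Q(2)) = 0.1434·log₂(0.1434/0.7784) = -0.34996
  P(3)·log₂(P(3)/Q(3)) = 0.7071·log₂(0.7071/0.0523) = 2.65660
  P(4)·log₂(P(4)/Q(4)) = 0.0133·log₂(0.0133/0.1321) = -0.04405
  P(5)·log₂(P(5)/Q(5)) = 0.01·log₂(0.01/0.0225) = -0.01170

D_KL(P||Q) = 0.39145 - 0.34996 + 2.65660 - 0.04405 - 0.01170 = 2.64234 ≈ 2.6423 bits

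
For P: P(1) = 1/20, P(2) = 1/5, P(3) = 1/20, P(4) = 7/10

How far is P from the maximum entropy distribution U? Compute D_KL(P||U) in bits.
0.7432 bits

U(i) = 1/4 for all i

D_KL(P||U) = Σ P(x) log₂(P(x) / (1/4))
           = Σ P(x) log₂(P(x)) + log₂(4)
           = log₂(4) - H(P)

H(P) = -Σ P(x) log₂(P(x)):
  -P(1)·log₂(P(1)) = -(1/20)·log₂(1/20) = 0.21610
  -P(2)·log₂(P(2)) = -(1/5)·log₂(1/5) = 0.46439
  -P(3)·log₂(P(3)) = -(1/20)·log₂(1/20) = 0.21610
  -P(4)·log₂(P(4)) = -(7/10)·log₂(7/10) = 0.36020
H(P) = 0.21610 + 0.46439 + 0.21610 + 0.36020 = 1.25679 bits

log₂(4) = 2.00000 bits

D_KL(P||U) = 2.00000 - 1.25679 = 0.74321 ≈ 0.7432 bits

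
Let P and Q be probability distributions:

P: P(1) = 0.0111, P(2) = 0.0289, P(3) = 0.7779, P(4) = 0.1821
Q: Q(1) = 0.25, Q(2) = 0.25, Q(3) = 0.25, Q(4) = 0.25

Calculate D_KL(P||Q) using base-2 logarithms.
1.0508 bits

D_KL(P||Q) = Σ P(x) log₂(P(x)/Q(x))

Computing term by term:
  P(1)·log₂(P(1)/Q(1)) = 0.0111·log₂(0.0111/0.25) = -0.04988
  P(2)·log₂(P(2)/Q(2)) = 0.0289·log₂(0.0289/0.25) = -0.08996
  P(3)·log₂(P(3)/Q(3)) = 0.7779·log₂(0.7779/0.25) = 1.27393
  P(4)·log₂(P(4)/Q(4)) = 0.1821·log₂(0.1821/0.25) = -0.08326

D_KL(P||Q) = -0.04988 - 0.08996 + 1.27393 - 0.08326 = 1.05083 ≈ 1.0508 bits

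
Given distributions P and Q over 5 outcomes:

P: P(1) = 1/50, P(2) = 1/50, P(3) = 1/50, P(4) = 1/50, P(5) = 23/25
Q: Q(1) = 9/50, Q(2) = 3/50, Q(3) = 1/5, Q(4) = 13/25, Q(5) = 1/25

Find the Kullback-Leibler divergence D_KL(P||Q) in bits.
3.9061 bits

D_KL(P||Q) = Σ P(x) log₂(P(x)/Q(x))

Computing term by term:
  P(1)·log₂(P(1)/Q(1)) = (1/50)·log₂((1/50)/(9/50)) = -0.06340
  P(2)·log₂(P(2)/Q(2)) = (1/50)·log₂((1/50)/(3/50)) = -0.03170
  P(3)·log₂(P(3)/Q(3)) = (1/50)·log₂((1/50)/(1/5)) = -0.06644
  P(4)·log₂(P(4)/Q(4)) = (1/50)·log₂((1/50)/(13/25)) = -0.09401
  P(5)·log₂(P(5)/Q(5)) = (23/25)·log₂((23/25)/(1/25)) = 4.16168

D_KL(P||Q) = -0.06340 - 0.03170 - 0.06644 - 0.09401 + 4.16168 = 3.90613 ≈ 3.9061 bits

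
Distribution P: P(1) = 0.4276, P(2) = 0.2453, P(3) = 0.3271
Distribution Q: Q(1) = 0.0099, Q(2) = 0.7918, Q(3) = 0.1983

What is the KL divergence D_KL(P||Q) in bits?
2.1445 bits

D_KL(P||Q) = Σ P(x) log₂(P(x)/Q(x))

Computing term by term:
  P(1)·log₂(P(1)/Q(1)) = 0.4276·log₂(0.4276/0.0099) = 2.32302
  P(2)·log₂(P(2)/Q(2)) = 0.2453·log₂(0.2453/0.7918) = -0.41470
  P(3)·log₂(P(3)/Q(3)) = 0.3271·log₂(0.3271/0.1983) = 0.23618

D_KL(P||Q) = 2.32302 - 0.41470 + 0.23618 = 2.14450 ≈ 2.1445 bits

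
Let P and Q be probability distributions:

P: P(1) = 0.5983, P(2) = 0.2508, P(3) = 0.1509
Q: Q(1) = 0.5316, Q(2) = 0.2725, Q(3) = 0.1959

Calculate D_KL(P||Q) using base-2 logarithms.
0.0152 bits

D_KL(P||Q) = Σ P(x) log₂(P(x)/Q(x))

Computing term by term:
  P(1)·log₂(P(1)/Q(1)) = 0.5983·log₂(0.5983/0.5316) = 0.10203
  P(2)·log₂(P(2)/Q(2)) = 0.2508·log₂(0.2508/0.2725) = -0.03003
  P(3)·log₂(P(3)/Q(3)) = 0.1509·log₂(0.1509/0.1959) = -0.05682

D_KL(P||Q) = 0.10203 - 0.03003 - 0.05682 = 0.01518 ≈ 0.0152 bits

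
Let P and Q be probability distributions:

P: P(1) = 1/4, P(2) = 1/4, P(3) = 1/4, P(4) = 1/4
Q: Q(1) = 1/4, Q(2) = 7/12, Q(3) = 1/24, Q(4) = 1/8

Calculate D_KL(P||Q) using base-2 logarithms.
0.5906 bits

D_KL(P||Q) = Σ P(x) log₂(P(x)/Q(x))

Computing term by term:
  P(1)·log₂(P(1)/Q(1)) = (1/4)·log₂((1/4)/(1/4)) = 0.00000
  P(2)·log₂(P(2)/Q(2)) = (1/4)·log₂((1/4)/(7/12)) = -0.30560
  P(3)·log₂(P(3)/Q(3)) = (1/4)·log₂((1/4)/(1/24)) = 0.64624
  P(4)·log₂(P(4)/Q(4)) = (1/4)·log₂((1/4)/(1/8)) = 0.25000

D_KL(P||Q) = 0.00000 - 0.30560 + 0.64624 + 0.25000 = 0.59064 ≈ 0.5906 bits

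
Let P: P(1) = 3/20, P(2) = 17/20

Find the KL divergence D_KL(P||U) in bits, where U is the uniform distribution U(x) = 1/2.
0.3902 bits

U(i) = 1/2 for all i

D_KL(P||U) = Σ P(x) log₂(P(x) / (1/2))
           = Σ P(x) log₂(P(x)) + log₂(2)
           = log₂(2) - H(P)

H(P) = -Σ P(x) log₂(P(x)):
  -P(1)·log₂(P(1)) = -(3/20)·log₂(3/20) = 0.41054
  -P(2)·log₂(P(2)) = -(17/20)·log₂(17/20) = 0.19930
H(P) = 0.41054 + 0.19930 = 0.60984 bits

log₂(2) = 1.00000 bits

D_KL(P||U) = 1.00000 - 0.60984 = 0.39016 ≈ 0.3902 bits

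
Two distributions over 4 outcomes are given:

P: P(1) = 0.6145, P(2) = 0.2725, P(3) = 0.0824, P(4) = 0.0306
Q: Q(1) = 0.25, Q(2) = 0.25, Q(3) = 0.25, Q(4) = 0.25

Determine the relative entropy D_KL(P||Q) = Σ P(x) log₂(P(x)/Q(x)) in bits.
0.6065 bits

D_KL(P||Q) = Σ P(x) log₂(P(x)/Q(x))

Computing term by term:
  P(1)·log₂(P(1)/Q(1)) = 0.6145·log₂(0.6145/0.25) = 0.79730
  P(2)·log₂(P(2)/Q(2)) = 0.2725·log₂(0.2725/0.25) = 0.03388
  P(3)·log₂(P(3)/Q(3)) = 0.0824·log₂(0.0824/0.25) = -0.13194
  P(4)·log₂(P(4)/Q(4)) = 0.0306·log₂(0.0306/0.25) = -0.09273

D_KL(P||Q) = 0.79730 + 0.03388 - 0.13194 - 0.09273 = 0.60651 ≈ 0.6065 bits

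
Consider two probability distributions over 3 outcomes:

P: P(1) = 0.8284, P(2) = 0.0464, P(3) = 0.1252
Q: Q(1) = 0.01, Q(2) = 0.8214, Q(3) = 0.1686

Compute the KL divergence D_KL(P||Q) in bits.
5.0327 bits

D_KL(P||Q) = Σ P(x) log₂(P(x)/Q(x))

Computing term by term:
  P(1)·log₂(P(1)/Q(1)) = 0.8284·log₂(0.8284/0.01) = 5.27878
  P(2)·log₂(P(2)/Q(2)) = 0.0464·log₂(0.0464/0.8214) = -0.19237
  P(3)·log₂(P(3)/Q(3)) = 0.1252·log₂(0.1252/0.1686) = -0.05376

D_KL(P||Q) = 5.27878 - 0.19237 - 0.05376 = 5.03265 ≈ 5.0327 bits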